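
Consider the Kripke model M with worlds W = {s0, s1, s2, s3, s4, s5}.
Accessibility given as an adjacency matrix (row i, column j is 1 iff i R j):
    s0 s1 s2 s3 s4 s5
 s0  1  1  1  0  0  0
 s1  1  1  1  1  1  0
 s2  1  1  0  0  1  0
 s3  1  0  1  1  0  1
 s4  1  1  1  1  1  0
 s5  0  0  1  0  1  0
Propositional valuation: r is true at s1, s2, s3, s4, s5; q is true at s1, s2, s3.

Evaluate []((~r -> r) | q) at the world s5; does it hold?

Yes

At s5: []((~r -> r) | q) requires (~r -> r) | q at every successor {s2, s4}.
  At s2: (~r -> r) | q is true.
  At s4: (~r -> r) | q is true.
So []((~r -> r) | q) is true at s5.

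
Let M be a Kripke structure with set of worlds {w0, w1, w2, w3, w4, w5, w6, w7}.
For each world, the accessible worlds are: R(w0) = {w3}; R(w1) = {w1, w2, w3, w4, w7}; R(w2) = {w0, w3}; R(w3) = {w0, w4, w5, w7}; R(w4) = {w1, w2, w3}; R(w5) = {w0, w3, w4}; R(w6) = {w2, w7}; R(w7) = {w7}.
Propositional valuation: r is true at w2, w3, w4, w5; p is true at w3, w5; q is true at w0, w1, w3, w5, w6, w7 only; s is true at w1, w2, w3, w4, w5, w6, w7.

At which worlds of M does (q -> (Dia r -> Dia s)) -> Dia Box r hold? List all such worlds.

Let φ = (q -> (Dia r -> Dia s)) -> Dia Box r. Evaluate φ at each world:
  w0 (successors {w3}): φ is false.
  w1 (successors {w1, w2, w3, w4, w7}): φ is false.
  w2 (successors {w0, w3}): φ is true.
  w3 (successors {w0, w4, w5, w7}): φ is true.
  w4 (successors {w1, w2, w3}): φ is false.
  w5 (successors {w0, w3, w4}): φ is true.
  w6 (successors {w2, w7}): φ is false.
  w7 (successors {w7}): φ is false.
For instance, at w6:
  At w6: q -> (Dia r -> Dia s) is true, Dia Box r is false, so (q -> (Dia r -> Dia s)) -> Dia Box r is false.
    At w6: q is true, Dia r -> Dia s is true, so q -> (Dia r -> Dia s) is true.
      At w6: Dia r is true, Dia s is true, so Dia r -> Dia s is true.
    At w6: Dia Box r requires Box r at some successor in {w2, w7}.
      At w2: Box r is false.
      At w7: Box r is false.
    So Dia Box r is false at w6.
Satisfying worlds: {w2, w3, w5}

w2, w3, w5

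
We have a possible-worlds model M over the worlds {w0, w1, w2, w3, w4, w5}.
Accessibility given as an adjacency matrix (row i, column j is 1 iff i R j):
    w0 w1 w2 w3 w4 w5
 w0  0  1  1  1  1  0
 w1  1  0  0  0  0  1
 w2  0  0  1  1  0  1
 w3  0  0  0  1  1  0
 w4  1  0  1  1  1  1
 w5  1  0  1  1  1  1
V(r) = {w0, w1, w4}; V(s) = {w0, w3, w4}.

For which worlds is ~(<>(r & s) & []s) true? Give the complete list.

Let φ = ~(<>(r & s) & []s). Evaluate φ at each world:
  w0 (successors {w1, w2, w3, w4}): φ is true.
  w1 (successors {w0, w5}): φ is true.
  w2 (successors {w2, w3, w5}): φ is true.
  w3 (successors {w3, w4}): φ is false.
  w4 (successors {w0, w2, w3, w4, w5}): φ is true.
  w5 (successors {w0, w2, w3, w4, w5}): φ is true.
For instance, at w0:
  At w0: <>(r & s) & []s is false, so ~(<>(r & s) & []s) is true.
    At w0: <>(r & s) is true, []s is false, so <>(r & s) & []s is false.
      At w0: <>(r & s) requires r & s at some successor in {w1, w2, w3, w4}.
        r & s holds at w4, so <>(r & s) is true at w0.
      At w0: []s requires s at every successor {w1, w2, w3, w4}.
        s fails at w1, so []s is false at w0.
Satisfying worlds: {w0, w1, w2, w4, w5}

w0, w1, w2, w4, w5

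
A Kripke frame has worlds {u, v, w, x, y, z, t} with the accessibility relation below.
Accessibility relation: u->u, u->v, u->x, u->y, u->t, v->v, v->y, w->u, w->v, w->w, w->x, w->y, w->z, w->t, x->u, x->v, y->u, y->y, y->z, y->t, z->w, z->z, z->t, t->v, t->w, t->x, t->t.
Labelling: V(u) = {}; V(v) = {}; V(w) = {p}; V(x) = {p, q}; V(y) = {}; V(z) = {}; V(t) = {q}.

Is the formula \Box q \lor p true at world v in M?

No

At v: \Box q is false, p is false, so \Box q \lor p is false.
  At v: \Box q requires q at every successor {v, y}.
    q fails at v, so \Box q is false at v.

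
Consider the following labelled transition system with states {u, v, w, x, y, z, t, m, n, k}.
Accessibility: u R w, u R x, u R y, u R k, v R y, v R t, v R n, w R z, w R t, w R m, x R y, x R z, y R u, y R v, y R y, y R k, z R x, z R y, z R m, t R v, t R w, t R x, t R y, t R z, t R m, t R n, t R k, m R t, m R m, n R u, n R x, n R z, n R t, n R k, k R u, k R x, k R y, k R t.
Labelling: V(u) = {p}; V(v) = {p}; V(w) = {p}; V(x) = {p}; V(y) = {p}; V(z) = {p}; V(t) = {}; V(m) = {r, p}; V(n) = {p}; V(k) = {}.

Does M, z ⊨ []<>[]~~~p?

No

At z: []<>[]~~~p requires <>[]~~~p at every successor {x, y, m}.
  <>[]~~~p fails at x, so []<>[]~~~p is false at z.
    At x: <>[]~~~p requires []~~~p at some successor in {y, z}.
      At y: []~~~p is false.
      At z: []~~~p is false.
    So <>[]~~~p is false at x.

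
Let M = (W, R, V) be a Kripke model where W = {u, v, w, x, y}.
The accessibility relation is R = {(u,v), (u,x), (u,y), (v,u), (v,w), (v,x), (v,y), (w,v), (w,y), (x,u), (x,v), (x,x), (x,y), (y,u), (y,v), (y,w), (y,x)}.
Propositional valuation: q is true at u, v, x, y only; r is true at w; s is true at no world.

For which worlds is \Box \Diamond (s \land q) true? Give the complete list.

none

Let φ = \Box \Diamond (s \land q). Evaluate φ at each world:
  u (successors {v, x, y}): φ is false.
  v (successors {u, w, x, y}): φ is false.
  w (successors {v, y}): φ is false.
  x (successors {u, v, x, y}): φ is false.
  y (successors {u, v, w, x}): φ is false.
For instance, at v:
  At v: \Box \Diamond (s \land q) requires \Diamond (s \land q) at every successor {u, w, x, y}.
    \Diamond (s \land q) fails at u, so \Box \Diamond (s \land q) is false at v.
      At u: \Diamond (s \land q) requires s \land q at some successor in {v, x, y}.
        At v: s \land q is false.
        At x: s \land q is false.
        At y: s \land q is false.
      So \Diamond (s \land q) is false at u.
Satisfying worlds: none.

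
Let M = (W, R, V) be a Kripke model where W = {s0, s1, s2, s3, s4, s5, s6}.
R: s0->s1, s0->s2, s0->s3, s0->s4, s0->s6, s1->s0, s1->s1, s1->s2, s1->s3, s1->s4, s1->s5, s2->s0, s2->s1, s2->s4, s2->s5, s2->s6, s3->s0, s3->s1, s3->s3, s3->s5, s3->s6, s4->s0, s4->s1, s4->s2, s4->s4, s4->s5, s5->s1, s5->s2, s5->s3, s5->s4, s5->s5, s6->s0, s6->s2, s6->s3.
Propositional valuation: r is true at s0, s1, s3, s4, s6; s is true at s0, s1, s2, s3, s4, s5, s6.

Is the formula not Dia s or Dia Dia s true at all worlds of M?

Yes

Recall that Dia ψ holds at a world iff ψ holds at some accessible world.
Let φ = not Dia s or Dia Dia s. Evaluate φ at each world:
  s0 (successors {s1, s2, s3, s4, s6}): φ is true.
  s1 (successors {s0, s1, s2, s3, s4, s5}): φ is true.
  s2 (successors {s0, s1, s4, s5, s6}): φ is true.
  s3 (successors {s0, s1, s3, s5, s6}): φ is true.
  s4 (successors {s0, s1, s2, s4, s5}): φ is true.
  s5 (successors {s1, s2, s3, s4, s5}): φ is true.
  s6 (successors {s0, s2, s3}): φ is true.
For instance, at s4:
  At s4: not Dia s is false, Dia Dia s is true, so not Dia s or Dia Dia s is true.
    At s4: Dia s is true, so not Dia s is false.
      At s4: Dia s requires s at some successor in {s0, s1, s2, s4, s5}.
        s holds at s0, so Dia s is true at s4.
    At s4: Dia Dia s requires Dia s at some successor in {s0, s1, s2, s4, s5}.
      Dia s holds at s0, so Dia Dia s is true at s4.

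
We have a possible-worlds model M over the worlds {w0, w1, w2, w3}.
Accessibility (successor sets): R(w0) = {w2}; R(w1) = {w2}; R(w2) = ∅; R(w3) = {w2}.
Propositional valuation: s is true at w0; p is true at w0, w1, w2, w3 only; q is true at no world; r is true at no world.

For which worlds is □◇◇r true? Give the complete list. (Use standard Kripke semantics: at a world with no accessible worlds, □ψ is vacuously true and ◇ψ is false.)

w2

Let φ = □◇◇r. Evaluate φ at each world:
  w0 (successors {w2}): φ is false.
  w1 (successors {w2}): φ is false.
  w2 (successors ∅): φ is true.
  w3 (successors {w2}): φ is false.
For instance, at w0:
  At w0: □◇◇r requires ◇◇r at every successor {w2}.
    ◇◇r fails at w2, so □◇◇r is false at w0.
      At w2: no accessible worlds, so ◇◇r is false.
Satisfying worlds: {w2}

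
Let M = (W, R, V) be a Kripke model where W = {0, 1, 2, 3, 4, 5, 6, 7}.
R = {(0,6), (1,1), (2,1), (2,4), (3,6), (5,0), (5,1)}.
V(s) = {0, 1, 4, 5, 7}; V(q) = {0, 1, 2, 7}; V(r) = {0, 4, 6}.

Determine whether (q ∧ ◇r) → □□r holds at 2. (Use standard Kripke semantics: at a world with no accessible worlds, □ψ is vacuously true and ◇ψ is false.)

Recall that □ψ holds at a world iff ψ holds at every accessible world, and ◇ψ holds iff ψ holds at some accessible world.
At 2: q ∧ ◇r is true, □□r is false, so (q ∧ ◇r) → □□r is false.
  At 2: q is true, ◇r is true, so q ∧ ◇r is true.
    At 2: ◇r requires r at some successor in {1, 4}.
      r holds at 4, so ◇r is true at 2.
  At 2: □□r requires □r at every successor {1, 4}.
    □r fails at 1, so □□r is false at 2.
      At 1: □r requires r at every successor {1}.
        r fails at 1, so □r is false at 1.

No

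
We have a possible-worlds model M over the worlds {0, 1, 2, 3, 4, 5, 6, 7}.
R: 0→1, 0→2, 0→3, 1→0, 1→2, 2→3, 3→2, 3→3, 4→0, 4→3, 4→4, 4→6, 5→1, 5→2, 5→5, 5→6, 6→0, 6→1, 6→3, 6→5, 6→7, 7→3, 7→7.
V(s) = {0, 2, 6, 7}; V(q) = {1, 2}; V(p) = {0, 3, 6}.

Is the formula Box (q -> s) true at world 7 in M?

Recall that Box ψ holds at a world iff ψ holds at every accessible world, and Dia ψ holds iff ψ holds at some accessible world.
At 7: Box (q -> s) requires q -> s at every successor {3, 7}.
  At 3: q -> s is true.
  At 7: q -> s is true.
So Box (q -> s) is true at 7.

Yes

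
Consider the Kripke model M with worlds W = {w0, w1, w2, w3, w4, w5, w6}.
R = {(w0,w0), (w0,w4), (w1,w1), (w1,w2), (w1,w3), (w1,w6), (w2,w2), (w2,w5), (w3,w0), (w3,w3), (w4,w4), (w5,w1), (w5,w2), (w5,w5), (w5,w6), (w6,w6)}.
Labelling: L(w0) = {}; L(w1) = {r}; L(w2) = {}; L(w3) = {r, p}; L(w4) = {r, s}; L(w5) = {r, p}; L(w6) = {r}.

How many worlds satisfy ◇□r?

Recall that □ψ holds at a world iff ψ holds at every accessible world, and ◇ψ holds iff ψ holds at some accessible world.
Let φ = ◇□r. Evaluate φ at each world:
  w0 (successors {w0, w4}): φ is true.
  w1 (successors {w1, w2, w3, w6}): φ is true.
  w2 (successors {w2, w5}): φ is false.
  w3 (successors {w0, w3}): φ is false.
  w4 (successors {w4}): φ is true.
  w5 (successors {w1, w2, w5, w6}): φ is true.
  w6 (successors {w6}): φ is true.
For instance, at w1:
  At w1: ◇□r requires □r at some successor in {w1, w2, w3, w6}.
    □r holds at w6, so ◇□r is true at w1.
      At w6: □r requires r at every successor {w6}.
        At w6: r is true.
      So □r is true at w6.
Satisfying worlds: {w0, w1, w4, w5, w6}

5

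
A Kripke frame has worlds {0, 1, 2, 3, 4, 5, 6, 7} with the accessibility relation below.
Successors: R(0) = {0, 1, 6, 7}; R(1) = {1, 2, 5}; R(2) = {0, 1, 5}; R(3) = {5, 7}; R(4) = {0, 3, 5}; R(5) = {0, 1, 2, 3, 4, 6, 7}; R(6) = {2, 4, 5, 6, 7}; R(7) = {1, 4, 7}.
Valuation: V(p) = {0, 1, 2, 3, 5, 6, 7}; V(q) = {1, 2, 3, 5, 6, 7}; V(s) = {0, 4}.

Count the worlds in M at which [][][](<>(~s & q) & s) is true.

0

Recall that []ψ holds at a world iff ψ holds at every accessible world, and <>ψ holds iff ψ holds at some accessible world.
Let φ = [][][](<>(~s & q) & s). Evaluate φ at each world:
  0 (successors {0, 1, 6, 7}): φ is false.
  1 (successors {1, 2, 5}): φ is false.
  2 (successors {0, 1, 5}): φ is false.
  3 (successors {5, 7}): φ is false.
  4 (successors {0, 3, 5}): φ is false.
  5 (successors {0, 1, 2, 3, 4, 6, 7}): φ is false.
  6 (successors {2, 4, 5, 6, 7}): φ is false.
  7 (successors {1, 4, 7}): φ is false.
For instance, at 2:
  At 2: [][][](<>(~s & q) & s) requires [][](<>(~s & q) & s) at every successor {0, 1, 5}.
    [][](<>(~s & q) & s) fails at 0, so [][][](<>(~s & q) & s) is false at 2.
      At 0: [][](<>(~s & q) & s) requires [](<>(~s & q) & s) at every successor {0, 1, 6, 7}.
        [](<>(~s & q) & s) fails at 0, so [][](<>(~s & q) & s) is false at 0.
Satisfying worlds: none.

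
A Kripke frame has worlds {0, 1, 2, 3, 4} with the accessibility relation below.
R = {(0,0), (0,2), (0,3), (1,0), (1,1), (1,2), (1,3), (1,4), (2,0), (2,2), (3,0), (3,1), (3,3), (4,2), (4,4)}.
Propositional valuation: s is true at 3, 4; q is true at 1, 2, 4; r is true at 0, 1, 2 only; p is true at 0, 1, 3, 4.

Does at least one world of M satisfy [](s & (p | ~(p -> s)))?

No

Let φ = [](s & (p | ~(p -> s))). Evaluate φ at each world:
  0 (successors {0, 2, 3}): φ is false.
  1 (successors {0, 1, 2, 3, 4}): φ is false.
  2 (successors {0, 2}): φ is false.
  3 (successors {0, 1, 3}): φ is false.
  4 (successors {2, 4}): φ is false.
For instance, at 4:
  At 4: [](s & (p | ~(p -> s))) requires s & (p | ~(p -> s)) at every successor {2, 4}.
    s & (p | ~(p -> s)) fails at 2, so [](s & (p | ~(p -> s))) is false at 4.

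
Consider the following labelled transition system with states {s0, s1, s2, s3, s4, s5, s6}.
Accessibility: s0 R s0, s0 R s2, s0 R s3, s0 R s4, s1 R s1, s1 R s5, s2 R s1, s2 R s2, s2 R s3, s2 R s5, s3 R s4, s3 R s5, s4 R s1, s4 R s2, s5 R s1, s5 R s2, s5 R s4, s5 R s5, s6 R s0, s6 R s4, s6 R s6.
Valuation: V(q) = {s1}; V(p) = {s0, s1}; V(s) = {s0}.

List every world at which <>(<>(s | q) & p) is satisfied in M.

s0, s1, s2, s4, s5, s6

Let φ = <>(<>(s | q) & p). Evaluate φ at each world:
  s0 (successors {s0, s2, s3, s4}): φ is true.
  s1 (successors {s1, s5}): φ is true.
  s2 (successors {s1, s2, s3, s5}): φ is true.
  s3 (successors {s4, s5}): φ is false.
  s4 (successors {s1, s2}): φ is true.
  s5 (successors {s1, s2, s4, s5}): φ is true.
  s6 (successors {s0, s4, s6}): φ is true.
For instance, at s3:
  At s3: <>(<>(s | q) & p) requires <>(s | q) & p at some successor in {s4, s5}.
    At s4: <>(s | q) & p is false.
    At s5: <>(s | q) & p is false.
  So <>(<>(s | q) & p) is false at s3.
Satisfying worlds: {s0, s1, s2, s4, s5, s6}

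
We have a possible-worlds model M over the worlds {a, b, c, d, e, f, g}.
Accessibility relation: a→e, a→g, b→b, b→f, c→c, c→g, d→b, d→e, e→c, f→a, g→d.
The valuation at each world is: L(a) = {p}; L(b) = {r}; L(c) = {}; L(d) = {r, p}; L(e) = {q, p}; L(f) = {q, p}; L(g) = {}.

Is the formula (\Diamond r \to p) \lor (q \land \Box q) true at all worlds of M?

Let φ = (\Diamond r \to p) \lor (q \land \Box q). Evaluate φ at each world:
  a (successors {e, g}): φ is true.
  b (successors {b, f}): φ is false.
  c (successors {c, g}): φ is true.
  d (successors {b, e}): φ is true.
  e (successors {c}): φ is true.
  f (successors {a}): φ is true.
  g (successors {d}): φ is false.
Detail at b (counterexample):
  At b: \Diamond r \to p is false, q \land \Box q is false, so (\Diamond r \to p) \lor (q \land \Box q) is false.
    At b: \Diamond r is true, p is false, so \Diamond r \to p is false.
      At b: \Diamond r requires r at some successor in {b, f}.
        r holds at b, so \Diamond r is true at b.
    At b: q is false, \Box q is false, so q \land \Box q is false.
      At b: \Box q requires q at every successor {b, f}.
        q fails at b, so \Box q is false at b.

No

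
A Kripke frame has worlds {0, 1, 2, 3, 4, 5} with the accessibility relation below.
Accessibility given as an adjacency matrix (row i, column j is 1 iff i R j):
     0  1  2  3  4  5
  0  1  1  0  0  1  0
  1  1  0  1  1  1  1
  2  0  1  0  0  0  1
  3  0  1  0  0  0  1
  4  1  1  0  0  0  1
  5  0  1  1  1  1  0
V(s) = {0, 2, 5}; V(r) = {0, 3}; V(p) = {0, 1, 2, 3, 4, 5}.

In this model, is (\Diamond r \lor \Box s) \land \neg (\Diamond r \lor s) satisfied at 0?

At 0: \Diamond r \lor \Box s is true, \neg (\Diamond r \lor s) is false, so (\Diamond r \lor \Box s) \land \neg (\Diamond r \lor s) is false.
  At 0: \Diamond r is true, \Box s is false, so \Diamond r \lor \Box s is true.
    At 0: \Diamond r requires r at some successor in {0, 1, 4}.
      r holds at 0, so \Diamond r is true at 0.
    At 0: \Box s requires s at every successor {0, 1, 4}.
      s fails at 1, so \Box s is false at 0.
  At 0: \Diamond r \lor s is true, so \neg (\Diamond r \lor s) is false.
    At 0: \Diamond r is true, s is true, so \Diamond r \lor s is true.
      At 0: \Diamond r requires r at some successor in {0, 1, 4}.
        r holds at 0, so \Diamond r is true at 0.

No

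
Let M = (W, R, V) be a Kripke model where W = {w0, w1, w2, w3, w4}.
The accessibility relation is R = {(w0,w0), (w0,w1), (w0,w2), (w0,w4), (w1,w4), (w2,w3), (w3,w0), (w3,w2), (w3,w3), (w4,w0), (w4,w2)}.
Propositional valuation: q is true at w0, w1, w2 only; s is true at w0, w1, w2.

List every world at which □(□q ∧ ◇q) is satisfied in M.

w1

Let φ = □(□q ∧ ◇q). Evaluate φ at each world:
  w0 (successors {w0, w1, w2, w4}): φ is false.
  w1 (successors {w4}): φ is true.
  w2 (successors {w3}): φ is false.
  w3 (successors {w0, w2, w3}): φ is false.
  w4 (successors {w0, w2}): φ is false.
For instance, at w4:
  At w4: □(□q ∧ ◇q) requires □q ∧ ◇q at every successor {w0, w2}.
    □q ∧ ◇q fails at w0, so □(□q ∧ ◇q) is false at w4.
      At w0: □q is false, ◇q is true, so □q ∧ ◇q is false.
Satisfying worlds: {w1}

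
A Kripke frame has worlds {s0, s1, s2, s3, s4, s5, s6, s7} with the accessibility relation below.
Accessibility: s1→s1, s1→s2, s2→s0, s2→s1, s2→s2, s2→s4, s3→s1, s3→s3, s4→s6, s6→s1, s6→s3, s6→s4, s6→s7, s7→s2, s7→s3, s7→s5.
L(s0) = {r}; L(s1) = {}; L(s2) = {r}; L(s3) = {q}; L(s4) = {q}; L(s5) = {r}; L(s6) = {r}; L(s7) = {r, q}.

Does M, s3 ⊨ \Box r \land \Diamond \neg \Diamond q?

At s3: \Box r is false, \Diamond \neg \Diamond q is true, so \Box r \land \Diamond \neg \Diamond q is false.
  At s3: \Box r requires r at every successor {s1, s3}.
    r fails at s1, so \Box r is false at s3.
  At s3: \Diamond \neg \Diamond q requires \neg \Diamond q at some successor in {s1, s3}.
    \neg \Diamond q holds at s1, so \Diamond \neg \Diamond q is true at s3.
      At s1: \Diamond q is false, so \neg \Diamond q is true.

No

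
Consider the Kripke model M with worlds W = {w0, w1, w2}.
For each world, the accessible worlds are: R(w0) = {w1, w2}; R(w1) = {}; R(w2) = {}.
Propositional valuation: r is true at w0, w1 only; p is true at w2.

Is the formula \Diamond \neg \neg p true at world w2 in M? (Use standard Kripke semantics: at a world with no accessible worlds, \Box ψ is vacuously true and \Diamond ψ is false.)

At w2: no accessible worlds, so \Diamond \neg \neg p is false.

No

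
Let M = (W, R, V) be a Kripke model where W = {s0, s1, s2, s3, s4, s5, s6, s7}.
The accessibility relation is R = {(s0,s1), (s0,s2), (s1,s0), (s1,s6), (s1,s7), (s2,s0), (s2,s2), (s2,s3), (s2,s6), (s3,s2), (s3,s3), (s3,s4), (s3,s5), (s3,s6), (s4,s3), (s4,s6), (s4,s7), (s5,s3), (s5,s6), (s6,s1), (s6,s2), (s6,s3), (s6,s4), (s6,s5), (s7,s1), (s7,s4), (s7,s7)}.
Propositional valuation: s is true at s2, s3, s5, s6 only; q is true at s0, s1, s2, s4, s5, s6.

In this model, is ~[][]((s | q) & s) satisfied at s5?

Yes

At s5: [][]((s | q) & s) is false, so ~[][]((s | q) & s) is true.
  At s5: [][]((s | q) & s) requires []((s | q) & s) at every successor {s3, s6}.
    []((s | q) & s) fails at s3, so [][]((s | q) & s) is false at s5.
      At s3: []((s | q) & s) requires (s | q) & s at every successor {s2, s3, s4, s5, s6}.
        (s | q) & s fails at s4, so []((s | q) & s) is false at s3.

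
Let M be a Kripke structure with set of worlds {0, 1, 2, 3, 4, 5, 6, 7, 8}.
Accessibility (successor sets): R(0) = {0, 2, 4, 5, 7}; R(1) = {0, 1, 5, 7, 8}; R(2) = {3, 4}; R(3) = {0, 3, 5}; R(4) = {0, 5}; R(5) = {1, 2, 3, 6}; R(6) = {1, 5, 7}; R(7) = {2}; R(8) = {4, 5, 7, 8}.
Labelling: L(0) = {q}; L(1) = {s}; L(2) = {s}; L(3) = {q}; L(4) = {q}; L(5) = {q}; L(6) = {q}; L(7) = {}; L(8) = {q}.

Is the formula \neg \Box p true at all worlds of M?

Yes

Recall that \Box ψ holds at a world iff ψ holds at every accessible world, and \Diamond ψ holds iff ψ holds at some accessible world.
Let φ = \neg \Box p. Evaluate φ at each world:
  0 (successors {0, 2, 4, 5, 7}): φ is true.
  1 (successors {0, 1, 5, 7, 8}): φ is true.
  2 (successors {3, 4}): φ is true.
  3 (successors {0, 3, 5}): φ is true.
  4 (successors {0, 5}): φ is true.
  5 (successors {1, 2, 3, 6}): φ is true.
  6 (successors {1, 5, 7}): φ is true.
  7 (successors {2}): φ is true.
  8 (successors {4, 5, 7, 8}): φ is true.
For instance, at 2:
  At 2: \Box p is false, so \neg \Box p is true.
    At 2: \Box p requires p at every successor {3, 4}.
      p fails at 3, so \Box p is false at 2.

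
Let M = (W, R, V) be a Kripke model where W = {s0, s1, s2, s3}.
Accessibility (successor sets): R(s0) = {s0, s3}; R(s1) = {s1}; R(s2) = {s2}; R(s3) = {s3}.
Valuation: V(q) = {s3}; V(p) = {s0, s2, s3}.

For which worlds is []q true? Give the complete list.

s3

Let φ = []q. Evaluate φ at each world:
  s0 (successors {s0, s3}): φ is false.
  s1 (successors {s1}): φ is false.
  s2 (successors {s2}): φ is false.
  s3 (successors {s3}): φ is true.
For instance, at s2:
  At s2: []q requires q at every successor {s2}.
    q fails at s2, so []q is false at s2.
Satisfying worlds: {s3}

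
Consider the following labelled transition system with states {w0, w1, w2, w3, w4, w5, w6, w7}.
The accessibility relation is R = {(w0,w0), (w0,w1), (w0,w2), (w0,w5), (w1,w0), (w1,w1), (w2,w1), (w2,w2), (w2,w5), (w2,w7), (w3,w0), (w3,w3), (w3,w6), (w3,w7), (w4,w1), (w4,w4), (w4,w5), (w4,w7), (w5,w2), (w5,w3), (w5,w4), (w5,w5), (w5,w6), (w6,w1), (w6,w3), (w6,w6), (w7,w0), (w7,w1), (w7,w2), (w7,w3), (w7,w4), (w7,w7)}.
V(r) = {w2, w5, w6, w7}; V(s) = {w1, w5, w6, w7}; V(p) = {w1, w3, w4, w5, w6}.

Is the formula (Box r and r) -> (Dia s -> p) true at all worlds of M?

Yes

Let φ = (Box r and r) -> (Dia s -> p). Evaluate φ at each world:
  w0 (successors {w0, w1, w2, w5}): φ is true.
  w1 (successors {w0, w1}): φ is true.
  w2 (successors {w1, w2, w5, w7}): φ is true.
  w3 (successors {w0, w3, w6, w7}): φ is true.
  w4 (successors {w1, w4, w5, w7}): φ is true.
  w5 (successors {w2, w3, w4, w5, w6}): φ is true.
  w6 (successors {w1, w3, w6}): φ is true.
  w7 (successors {w0, w1, w2, w3, w4, w7}): φ is true.
For instance, at w0:
  At w0: Box r and r is false, Dia s -> p is false, so (Box r and r) -> (Dia s -> p) is true.
    At w0: Box r is false, r is false, so Box r and r is false.
      At w0: Box r requires r at every successor {w0, w1, w2, w5}.
        r fails at w0, so Box r is false at w0.
    At w0: Dia s is true, p is false, so Dia s -> p is false.
      At w0: Dia s requires s at some successor in {w0, w1, w2, w5}.
        s holds at w1, so Dia s is true at w0.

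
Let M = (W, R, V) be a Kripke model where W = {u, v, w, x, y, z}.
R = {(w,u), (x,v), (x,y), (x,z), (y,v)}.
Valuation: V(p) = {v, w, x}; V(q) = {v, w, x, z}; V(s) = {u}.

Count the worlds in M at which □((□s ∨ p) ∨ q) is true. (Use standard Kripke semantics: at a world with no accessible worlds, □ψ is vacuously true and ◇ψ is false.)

Let φ = □((□s ∨ p) ∨ q). Evaluate φ at each world:
  u (successors ∅): φ is true.
  v (successors ∅): φ is true.
  w (successors {u}): φ is true.
  x (successors {v, y, z}): φ is false.
  y (successors {v}): φ is true.
  z (successors ∅): φ is true.
For instance, at y:
  At y: □((□s ∨ p) ∨ q) requires (□s ∨ p) ∨ q at every successor {v}.
      At v: □s ∨ p is true, q is true, so (□s ∨ p) ∨ q is true.
  So □((□s ∨ p) ∨ q) is true at y.
Satisfying worlds: {u, v, w, y, z}

5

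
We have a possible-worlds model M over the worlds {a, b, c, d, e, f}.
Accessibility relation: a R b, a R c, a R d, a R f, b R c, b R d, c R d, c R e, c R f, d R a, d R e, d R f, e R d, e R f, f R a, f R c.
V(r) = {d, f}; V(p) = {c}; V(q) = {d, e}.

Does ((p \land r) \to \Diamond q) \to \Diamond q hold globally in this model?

Let φ = ((p \land r) \to \Diamond q) \to \Diamond q. Evaluate φ at each world:
  a (successors {b, c, d, f}): φ is true.
  b (successors {c, d}): φ is true.
  c (successors {d, e, f}): φ is true.
  d (successors {a, e, f}): φ is true.
  e (successors {d, f}): φ is true.
  f (successors {a, c}): φ is false.
Detail at f (counterexample):
  At f: (p \land r) \to \Diamond q is true, \Diamond q is false, so ((p \land r) \to \Diamond q) \to \Diamond q is false.
    At f: p \land r is false, \Diamond q is false, so (p \land r) \to \Diamond q is true.
      At f: \Diamond q requires q at some successor in {a, c}.
        At a: q is false.
        At c: q is false.
      So \Diamond q is false at f.
    At f: \Diamond q requires q at some successor in {a, c}.
      At a: q is false.
      At c: q is false.
    So \Diamond q is false at f.

No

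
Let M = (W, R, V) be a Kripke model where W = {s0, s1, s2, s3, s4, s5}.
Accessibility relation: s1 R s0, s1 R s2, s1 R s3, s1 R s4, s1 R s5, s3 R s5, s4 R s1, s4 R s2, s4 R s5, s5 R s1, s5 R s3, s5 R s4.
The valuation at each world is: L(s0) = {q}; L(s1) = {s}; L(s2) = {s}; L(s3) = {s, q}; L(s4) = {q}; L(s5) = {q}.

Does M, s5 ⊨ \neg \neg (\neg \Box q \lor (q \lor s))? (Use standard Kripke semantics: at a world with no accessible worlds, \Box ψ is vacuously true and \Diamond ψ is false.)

At s5: \neg (\neg \Box q \lor (q \lor s)) is false, so \neg \neg (\neg \Box q \lor (q \lor s)) is true.
  At s5: \neg \Box q \lor (q \lor s) is true, so \neg (\neg \Box q \lor (q \lor s)) is false.
    At s5: \neg \Box q is true, q \lor s is true, so \neg \Box q \lor (q \lor s) is true.
      At s5: \Box q is false, so \neg \Box q is true.

Yes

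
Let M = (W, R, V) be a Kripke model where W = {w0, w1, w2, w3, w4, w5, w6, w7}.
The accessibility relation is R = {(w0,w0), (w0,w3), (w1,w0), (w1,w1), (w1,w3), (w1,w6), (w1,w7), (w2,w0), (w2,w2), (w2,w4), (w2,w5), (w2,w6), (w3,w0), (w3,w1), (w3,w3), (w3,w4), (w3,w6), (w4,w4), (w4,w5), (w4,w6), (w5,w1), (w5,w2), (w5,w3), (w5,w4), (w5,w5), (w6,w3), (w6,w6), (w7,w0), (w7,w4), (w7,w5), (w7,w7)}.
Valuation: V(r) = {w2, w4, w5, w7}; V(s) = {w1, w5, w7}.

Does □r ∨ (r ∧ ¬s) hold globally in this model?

No

Let φ = □r ∨ (r ∧ ¬s). Evaluate φ at each world:
  w0 (successors {w0, w3}): φ is false.
  w1 (successors {w0, w1, w3, w6, w7}): φ is false.
  w2 (successors {w0, w2, w4, w5, w6}): φ is true.
  w3 (successors {w0, w1, w3, w4, w6}): φ is false.
  w4 (successors {w4, w5, w6}): φ is true.
  w5 (successors {w1, w2, w3, w4, w5}): φ is false.
  w6 (successors {w3, w6}): φ is false.
  w7 (successors {w0, w4, w5, w7}): φ is false.
Detail at w0 (counterexample):
  At w0: □r is false, r ∧ ¬s is false, so □r ∨ (r ∧ ¬s) is false.
    At w0: □r requires r at every successor {w0, w3}.
      r fails at w0, so □r is false at w0.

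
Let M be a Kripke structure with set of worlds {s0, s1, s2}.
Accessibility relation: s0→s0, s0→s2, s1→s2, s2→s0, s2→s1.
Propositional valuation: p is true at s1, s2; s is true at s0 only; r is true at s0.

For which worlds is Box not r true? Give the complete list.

s1

Recall that Box ψ holds at a world iff ψ holds at every accessible world, and Dia ψ holds iff ψ holds at some accessible world.
Let φ = Box not r. Evaluate φ at each world:
  s0 (successors {s0, s2}): φ is false.
  s1 (successors {s2}): φ is true.
  s2 (successors {s0, s1}): φ is false.
For instance, at s0:
  At s0: Box not r requires not r at every successor {s0, s2}.
    not r fails at s0, so Box not r is false at s0.
Satisfying worlds: {s1}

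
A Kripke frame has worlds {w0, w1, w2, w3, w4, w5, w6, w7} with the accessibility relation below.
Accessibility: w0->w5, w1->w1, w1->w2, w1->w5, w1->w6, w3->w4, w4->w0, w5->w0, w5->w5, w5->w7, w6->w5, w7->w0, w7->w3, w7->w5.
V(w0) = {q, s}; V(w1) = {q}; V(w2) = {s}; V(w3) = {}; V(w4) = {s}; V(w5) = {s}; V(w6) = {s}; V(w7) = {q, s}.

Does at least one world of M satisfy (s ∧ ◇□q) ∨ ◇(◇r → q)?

Let φ = (s ∧ ◇□q) ∨ ◇(◇r → q). Evaluate φ at each world:
  w0 (successors {w5}): φ is true.
  w1 (successors {w1, w2, w5, w6}): φ is true.
  w2 (successors ∅): φ is false.
  w3 (successors {w4}): φ is true.
  w4 (successors {w0}): φ is true.
  w5 (successors {w0, w5, w7}): φ is true.
  w6 (successors {w5}): φ is true.
  w7 (successors {w0, w3, w5}): φ is true.
Detail at w0 (witness):
  At w0: s ∧ ◇□q is false, ◇(◇r → q) is true, so (s ∧ ◇□q) ∨ ◇(◇r → q) is true.
    At w0: s is true, ◇□q is false, so s ∧ ◇□q is false.
      At w0: ◇□q requires □q at some successor in {w5}.
        At w5: □q is false.
      So ◇□q is false at w0.
    At w0: ◇(◇r → q) requires ◇r → q at some successor in {w5}.
      ◇r → q holds at w5, so ◇(◇r → q) is true at w0.

Yes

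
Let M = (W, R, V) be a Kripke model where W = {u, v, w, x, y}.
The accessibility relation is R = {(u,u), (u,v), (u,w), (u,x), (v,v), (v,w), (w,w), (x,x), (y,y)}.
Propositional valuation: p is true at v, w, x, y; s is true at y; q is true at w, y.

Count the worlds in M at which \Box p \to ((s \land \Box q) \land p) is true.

Recall that \Box ψ holds at a world iff ψ holds at every accessible world, and \Diamond ψ holds iff ψ holds at some accessible world.
Let φ = \Box p \to ((s \land \Box q) \land p). Evaluate φ at each world:
  u (successors {u, v, w, x}): φ is true.
  v (successors {v, w}): φ is false.
  w (successors {w}): φ is false.
  x (successors {x}): φ is false.
  y (successors {y}): φ is true.
For instance, at y:
  At y: \Box p is true, (s \land \Box q) \land p is true, so \Box p \to ((s \land \Box q) \land p) is true.
    At y: \Box p requires p at every successor {y}.
      At y: p is true.
    So \Box p is true at y.
    At y: s \land \Box q is true, p is true, so (s \land \Box q) \land p is true.
      At y: s is true, \Box q is true, so s \land \Box q is true.
Satisfying worlds: {u, y}

2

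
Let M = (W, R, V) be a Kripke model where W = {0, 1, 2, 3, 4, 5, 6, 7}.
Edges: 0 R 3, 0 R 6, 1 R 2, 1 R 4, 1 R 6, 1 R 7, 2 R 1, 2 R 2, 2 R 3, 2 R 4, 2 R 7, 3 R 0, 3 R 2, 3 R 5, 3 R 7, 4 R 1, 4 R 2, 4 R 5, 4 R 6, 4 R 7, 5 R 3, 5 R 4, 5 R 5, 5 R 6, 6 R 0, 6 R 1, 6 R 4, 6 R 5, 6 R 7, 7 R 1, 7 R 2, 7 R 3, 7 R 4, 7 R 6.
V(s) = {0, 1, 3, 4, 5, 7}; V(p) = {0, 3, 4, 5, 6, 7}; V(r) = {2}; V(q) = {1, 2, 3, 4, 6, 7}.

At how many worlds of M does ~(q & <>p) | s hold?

6

Let φ = ~(q & <>p) | s. Evaluate φ at each world:
  0 (successors {3, 6}): φ is true.
  1 (successors {2, 4, 6, 7}): φ is true.
  2 (successors {1, 2, 3, 4, 7}): φ is false.
  3 (successors {0, 2, 5, 7}): φ is true.
  4 (successors {1, 2, 5, 6, 7}): φ is true.
  5 (successors {3, 4, 5, 6}): φ is true.
  6 (successors {0, 1, 4, 5, 7}): φ is false.
  7 (successors {1, 2, 3, 4, 6}): φ is true.
For instance, at 1:
  At 1: ~(q & <>p) is false, s is true, so ~(q & <>p) | s is true.
    At 1: q & <>p is true, so ~(q & <>p) is false.
      At 1: q is true, <>p is true, so q & <>p is true.
Satisfying worlds: {0, 1, 3, 4, 5, 7}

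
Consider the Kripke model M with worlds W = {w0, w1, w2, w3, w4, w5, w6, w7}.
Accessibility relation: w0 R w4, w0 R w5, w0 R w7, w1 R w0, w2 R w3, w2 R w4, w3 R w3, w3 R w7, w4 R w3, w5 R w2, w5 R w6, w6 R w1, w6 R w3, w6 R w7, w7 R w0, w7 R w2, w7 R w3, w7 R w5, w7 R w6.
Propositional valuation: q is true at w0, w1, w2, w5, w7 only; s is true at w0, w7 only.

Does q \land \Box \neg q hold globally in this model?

No

Let φ = q \land \Box \neg q. Evaluate φ at each world:
  w0 (successors {w4, w5, w7}): φ is false.
  w1 (successors {w0}): φ is false.
  w2 (successors {w3, w4}): φ is true.
  w3 (successors {w3, w7}): φ is false.
  w4 (successors {w3}): φ is false.
  w5 (successors {w2, w6}): φ is false.
  w6 (successors {w1, w3, w7}): φ is false.
  w7 (successors {w0, w2, w3, w5, w6}): φ is false.
Detail at w0 (counterexample):
  At w0: q is true, \Box \neg q is false, so q \land \Box \neg q is false.
    At w0: \Box \neg q requires \neg q at every successor {w4, w5, w7}.
      \neg q fails at w5, so \Box \neg q is false at w0.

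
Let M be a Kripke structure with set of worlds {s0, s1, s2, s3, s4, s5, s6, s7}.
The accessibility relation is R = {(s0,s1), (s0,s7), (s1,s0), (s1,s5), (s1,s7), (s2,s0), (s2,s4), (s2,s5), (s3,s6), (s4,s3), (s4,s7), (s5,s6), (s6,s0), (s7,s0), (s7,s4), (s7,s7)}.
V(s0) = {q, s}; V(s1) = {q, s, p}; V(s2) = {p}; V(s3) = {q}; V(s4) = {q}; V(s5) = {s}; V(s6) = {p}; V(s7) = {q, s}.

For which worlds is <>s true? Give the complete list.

Let φ = <>s. Evaluate φ at each world:
  s0 (successors {s1, s7}): φ is true.
  s1 (successors {s0, s5, s7}): φ is true.
  s2 (successors {s0, s4, s5}): φ is true.
  s3 (successors {s6}): φ is false.
  s4 (successors {s3, s7}): φ is true.
  s5 (successors {s6}): φ is false.
  s6 (successors {s0}): φ is true.
  s7 (successors {s0, s4, s7}): φ is true.
For instance, at s0:
  At s0: <>s requires s at some successor in {s1, s7}.
    s holds at s1, so <>s is true at s0.
Satisfying worlds: {s0, s1, s2, s4, s6, s7}

s0, s1, s2, s4, s6, s7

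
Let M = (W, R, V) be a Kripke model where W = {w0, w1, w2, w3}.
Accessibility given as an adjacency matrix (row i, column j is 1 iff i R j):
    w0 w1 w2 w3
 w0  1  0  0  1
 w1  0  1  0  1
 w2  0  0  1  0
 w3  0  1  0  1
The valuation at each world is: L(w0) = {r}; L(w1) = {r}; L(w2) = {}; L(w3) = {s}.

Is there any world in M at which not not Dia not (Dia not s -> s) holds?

Let φ = not not Dia not (Dia not s -> s). Evaluate φ at each world:
  w0 (successors {w0, w3}): φ is true.
  w1 (successors {w1, w3}): φ is true.
  w2 (successors {w2}): φ is true.
  w3 (successors {w1, w3}): φ is true.
Detail at w0 (witness):
  At w0: not Dia not (Dia not s -> s) is false, so not not Dia not (Dia not s -> s) is true.
    At w0: Dia not (Dia not s -> s) is true, so not Dia not (Dia not s -> s) is false.
      At w0: Dia not (Dia not s -> s) requires not (Dia not s -> s) at some successor in {w0, w3}.
        not (Dia not s -> s) holds at w0, so Dia not (Dia not s -> s) is true at w0.

Yes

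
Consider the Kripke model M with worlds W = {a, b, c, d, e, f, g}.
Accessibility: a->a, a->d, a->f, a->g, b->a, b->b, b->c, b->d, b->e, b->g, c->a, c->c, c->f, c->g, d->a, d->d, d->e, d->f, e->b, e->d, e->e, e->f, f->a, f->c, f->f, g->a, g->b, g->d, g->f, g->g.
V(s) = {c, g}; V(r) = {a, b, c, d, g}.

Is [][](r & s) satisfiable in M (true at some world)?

No

Let φ = [][](r & s). Evaluate φ at each world:
  a (successors {a, d, f, g}): φ is false.
  b (successors {a, b, c, d, e, g}): φ is false.
  c (successors {a, c, f, g}): φ is false.
  d (successors {a, d, e, f}): φ is false.
  e (successors {b, d, e, f}): φ is false.
  f (successors {a, c, f}): φ is false.
  g (successors {a, b, d, f, g}): φ is false.
For instance, at e:
  At e: [][](r & s) requires [](r & s) at every successor {b, d, e, f}.
    [](r & s) fails at b, so [][](r & s) is false at e.
      At b: [](r & s) requires r & s at every successor {a, b, c, d, e, g}.
        r & s fails at a, so [](r & s) is false at b.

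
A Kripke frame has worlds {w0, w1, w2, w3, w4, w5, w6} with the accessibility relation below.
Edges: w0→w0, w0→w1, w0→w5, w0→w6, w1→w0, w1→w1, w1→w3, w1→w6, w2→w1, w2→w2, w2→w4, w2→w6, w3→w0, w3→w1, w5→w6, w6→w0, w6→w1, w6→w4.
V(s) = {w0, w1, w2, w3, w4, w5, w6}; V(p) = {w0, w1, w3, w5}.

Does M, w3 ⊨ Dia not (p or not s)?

No

At w3: Dia not (p or not s) requires not (p or not s) at some successor in {w0, w1}.
  At w0: not (p or not s) is false.
  At w1: not (p or not s) is false.
So Dia not (p or not s) is false at w3.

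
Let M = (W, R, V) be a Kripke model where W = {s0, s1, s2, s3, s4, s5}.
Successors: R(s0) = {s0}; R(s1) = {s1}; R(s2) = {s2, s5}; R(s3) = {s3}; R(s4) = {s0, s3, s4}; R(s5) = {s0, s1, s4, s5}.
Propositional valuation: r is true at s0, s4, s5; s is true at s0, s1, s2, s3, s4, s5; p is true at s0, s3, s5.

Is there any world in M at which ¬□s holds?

No

Let φ = ¬□s. Evaluate φ at each world:
  s0 (successors {s0}): φ is false.
  s1 (successors {s1}): φ is false.
  s2 (successors {s2, s5}): φ is false.
  s3 (successors {s3}): φ is false.
  s4 (successors {s0, s3, s4}): φ is false.
  s5 (successors {s0, s1, s4, s5}): φ is false.
For instance, at s4:
  At s4: □s is true, so ¬□s is false.
    At s4: □s requires s at every successor {s0, s3, s4}.
      At s0: s is true.
      At s3: s is true.
      At s4: s is true.
    So □s is true at s4.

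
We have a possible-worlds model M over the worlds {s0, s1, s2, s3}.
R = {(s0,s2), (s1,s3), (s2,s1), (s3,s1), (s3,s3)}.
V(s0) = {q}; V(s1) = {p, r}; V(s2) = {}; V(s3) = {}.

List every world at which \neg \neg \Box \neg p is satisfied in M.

Let φ = \neg \neg \Box \neg p. Evaluate φ at each world:
  s0 (successors {s2}): φ is true.
  s1 (successors {s3}): φ is true.
  s2 (successors {s1}): φ is false.
  s3 (successors {s1, s3}): φ is false.
For instance, at s1:
  At s1: \neg \Box \neg p is false, so \neg \neg \Box \neg p is true.
    At s1: \Box \neg p is true, so \neg \Box \neg p is false.
      At s1: \Box \neg p requires \neg p at every successor {s3}.
        At s3: \neg p is true.
      So \Box \neg p is true at s1.
Satisfying worlds: {s0, s1}

s0, s1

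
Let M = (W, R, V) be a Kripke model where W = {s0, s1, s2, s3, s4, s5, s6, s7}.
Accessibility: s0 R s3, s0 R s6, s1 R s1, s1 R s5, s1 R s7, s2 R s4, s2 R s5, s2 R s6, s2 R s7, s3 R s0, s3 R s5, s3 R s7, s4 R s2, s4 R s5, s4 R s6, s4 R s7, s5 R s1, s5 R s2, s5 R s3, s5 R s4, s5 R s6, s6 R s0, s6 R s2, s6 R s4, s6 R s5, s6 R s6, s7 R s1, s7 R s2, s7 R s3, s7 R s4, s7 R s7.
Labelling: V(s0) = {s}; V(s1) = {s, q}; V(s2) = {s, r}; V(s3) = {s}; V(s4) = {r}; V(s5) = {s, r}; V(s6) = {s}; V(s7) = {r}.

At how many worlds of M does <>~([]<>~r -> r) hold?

8

Let φ = <>~([]<>~r -> r). Evaluate φ at each world:
  s0 (successors {s3, s6}): φ is true.
  s1 (successors {s1, s5, s7}): φ is true.
  s2 (successors {s4, s5, s6, s7}): φ is true.
  s3 (successors {s0, s5, s7}): φ is true.
  s4 (successors {s2, s5, s6, s7}): φ is true.
  s5 (successors {s1, s2, s3, s4, s6}): φ is true.
  s6 (successors {s0, s2, s4, s5, s6}): φ is true.
  s7 (successors {s1, s2, s3, s4, s7}): φ is true.
For instance, at s7:
  At s7: <>~([]<>~r -> r) requires ~([]<>~r -> r) at some successor in {s1, s2, s3, s4, s7}.
    ~([]<>~r -> r) holds at s1, so <>~([]<>~r -> r) is true at s7.
      At s1: []<>~r -> r is false, so ~([]<>~r -> r) is true.
Satisfying worlds: {s0, s1, s2, s3, s4, s5, s6, s7}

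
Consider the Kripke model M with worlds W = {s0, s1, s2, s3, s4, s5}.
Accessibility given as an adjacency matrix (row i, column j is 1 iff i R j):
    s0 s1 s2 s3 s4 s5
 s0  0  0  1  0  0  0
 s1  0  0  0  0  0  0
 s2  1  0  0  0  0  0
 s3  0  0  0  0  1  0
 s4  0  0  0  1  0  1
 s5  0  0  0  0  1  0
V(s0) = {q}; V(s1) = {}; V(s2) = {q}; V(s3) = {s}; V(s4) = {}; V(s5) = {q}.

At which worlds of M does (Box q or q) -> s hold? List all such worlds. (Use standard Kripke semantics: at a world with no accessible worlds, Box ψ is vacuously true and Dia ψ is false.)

s3, s4

Let φ = (Box q or q) -> s. Evaluate φ at each world:
  s0 (successors {s2}): φ is false.
  s1 (successors ∅): φ is false.
  s2 (successors {s0}): φ is false.
  s3 (successors {s4}): φ is true.
  s4 (successors {s3, s5}): φ is true.
  s5 (successors {s4}): φ is false.
For instance, at s0:
  At s0: Box q or q is true, s is false, so (Box q or q) -> s is false.
    At s0: Box q is true, q is true, so Box q or q is true.
      At s0: Box q requires q at every successor {s2}.
        At s2: q is true.
      So Box q is true at s0.
Satisfying worlds: {s3, s4}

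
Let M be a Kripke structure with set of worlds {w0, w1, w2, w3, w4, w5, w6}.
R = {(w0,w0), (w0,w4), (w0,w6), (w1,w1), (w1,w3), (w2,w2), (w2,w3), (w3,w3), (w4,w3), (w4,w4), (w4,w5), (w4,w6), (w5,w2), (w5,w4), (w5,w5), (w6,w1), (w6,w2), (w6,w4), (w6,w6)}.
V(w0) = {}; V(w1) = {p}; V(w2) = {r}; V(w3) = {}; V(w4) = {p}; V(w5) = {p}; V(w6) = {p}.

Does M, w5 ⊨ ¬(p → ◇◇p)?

Recall that ◇ψ holds at a world iff ψ holds at some accessible world.
At w5: p → ◇◇p is true, so ¬(p → ◇◇p) is false.
  At w5: p is true, ◇◇p is true, so p → ◇◇p is true.
    At w5: ◇◇p requires ◇p at some successor in {w2, w4, w5}.
      ◇p holds at w4, so ◇◇p is true at w5.

No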